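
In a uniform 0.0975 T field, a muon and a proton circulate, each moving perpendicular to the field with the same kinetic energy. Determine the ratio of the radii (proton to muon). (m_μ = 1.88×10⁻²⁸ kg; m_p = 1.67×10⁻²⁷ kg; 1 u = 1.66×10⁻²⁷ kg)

r = √(2mK)/(qB) ⇒ at equal K, r ∝ √m/q.
r_{proton}/r_{muon} = 2.98.

ratio ≈ 2.98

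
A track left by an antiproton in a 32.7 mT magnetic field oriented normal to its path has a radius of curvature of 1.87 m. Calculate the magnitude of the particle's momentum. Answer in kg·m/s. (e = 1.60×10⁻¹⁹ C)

p ≈ 9.78×10^-21 kg·m/s

Since qvB = mv²/r, the momentum p = mv = qBr.
p = (1×1.60×10^-19)(0.0327)(1.87) = 9.78×10^-21 kg·m/s.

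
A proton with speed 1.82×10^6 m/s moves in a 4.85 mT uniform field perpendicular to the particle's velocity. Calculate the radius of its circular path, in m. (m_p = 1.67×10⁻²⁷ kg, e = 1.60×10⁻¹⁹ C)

The magnetic force provides the centripetal force: qvB = mv²/r, so r = mv/(qB).
r = (1.67×10^-27 kg)(1.82×10^6 m/s) / [(1×1.60×10^-19 C)(4.85×10^-3 T)] = 3.92 m.

r ≈ 3.92 m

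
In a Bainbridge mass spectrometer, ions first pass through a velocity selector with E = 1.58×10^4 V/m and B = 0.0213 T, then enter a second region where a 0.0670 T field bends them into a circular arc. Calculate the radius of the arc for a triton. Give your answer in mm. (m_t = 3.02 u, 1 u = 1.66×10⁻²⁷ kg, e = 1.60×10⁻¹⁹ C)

The selector passes v = E/B = 1.58×10^4/0.0213 = 7.42×10^5 m/s.
In the deflection region, r = mv/(qB₂) = (5.01×10^-27)(7.42×10^5) / [(1×1.60×10^-19)(0.0670)] = 0.347 m.

r ≈ 347 mm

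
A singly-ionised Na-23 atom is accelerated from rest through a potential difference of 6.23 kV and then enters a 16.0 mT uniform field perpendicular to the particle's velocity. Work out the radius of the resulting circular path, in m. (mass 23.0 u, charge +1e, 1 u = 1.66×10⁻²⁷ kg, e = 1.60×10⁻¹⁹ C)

r ≈ 3.41 m

The kinetic energy gained is K = qV = (1×1.60×10^-19)(6230) = 9.97×10^-16 J.
v = √(2K/m) = 2.29×10^5 m/s.
r = mv/(qB) = (3.82×10^-26)(2.29×10^5) / [(1×1.60×10^-19)(0.0160)] = 3.41 m.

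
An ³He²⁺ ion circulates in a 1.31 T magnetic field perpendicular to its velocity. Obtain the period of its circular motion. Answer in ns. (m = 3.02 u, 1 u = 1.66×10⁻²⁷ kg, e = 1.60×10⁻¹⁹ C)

The cyclotron period is independent of speed: T = 2πm/(qB).
T = 2π(5.01×10^-27) / [(2×1.60×10^-19)(1.31)] = 7.51×10^-8 s.

T ≈ 75.1 ns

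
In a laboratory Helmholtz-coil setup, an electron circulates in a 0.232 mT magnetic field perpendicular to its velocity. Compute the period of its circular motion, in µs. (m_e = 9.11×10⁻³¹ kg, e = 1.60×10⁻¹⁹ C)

The cyclotron period is independent of speed: T = 2πm/(qB).
T = 2π(9.11×10^-31) / [(1×1.60×10^-19)(2.32×10^-4)] = 1.54×10^-7 s.

T ≈ 0.154 µs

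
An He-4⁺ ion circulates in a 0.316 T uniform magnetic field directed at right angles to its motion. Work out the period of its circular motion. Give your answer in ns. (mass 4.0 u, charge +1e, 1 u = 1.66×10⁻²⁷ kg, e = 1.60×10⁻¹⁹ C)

T ≈ 825 ns

The cyclotron period is independent of speed: T = 2πm/(qB).
T = 2π(6.64×10^-27) / [(1×1.60×10^-19)(0.316)] = 8.25×10^-7 s.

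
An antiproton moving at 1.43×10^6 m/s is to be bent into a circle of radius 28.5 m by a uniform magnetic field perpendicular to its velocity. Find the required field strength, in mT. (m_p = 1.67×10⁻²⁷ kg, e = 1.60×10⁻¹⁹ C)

qvB = mv²/r gives B = mv/(qr).
B = (1.67×10^-27)(1.43×10^6) / [(1×1.60×10^-19)(28.5)] = 5.24×10^-4 T.

B ≈ 0.524 mT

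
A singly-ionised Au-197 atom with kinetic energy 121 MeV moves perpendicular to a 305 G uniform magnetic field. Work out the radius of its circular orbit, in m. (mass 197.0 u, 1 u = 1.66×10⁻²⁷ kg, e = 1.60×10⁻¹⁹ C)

Convert the energy: K = 121 MeV = 1.94×10^-11 J.
v = √(2K/m) = √(2·1.94×10^-11/3.27×10^-25) = 1.09×10^7 m/s.
r = mv/(qB) = (3.27×10^-25)(1.09×10^7) / [(1×1.60×10^-19)(0.0305)] = 729 m.

r ≈ 729 m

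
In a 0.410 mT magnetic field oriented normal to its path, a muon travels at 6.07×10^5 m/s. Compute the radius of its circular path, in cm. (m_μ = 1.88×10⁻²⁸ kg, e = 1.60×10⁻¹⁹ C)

The magnetic force provides the centripetal force: qvB = mv²/r, so r = mv/(qB).
r = (1.88×10^-28 kg)(6.07×10^5 m/s) / [(1×1.60×10^-19 C)(4.10×10^-4 T)] = 1.74 m.

r ≈ 174 cm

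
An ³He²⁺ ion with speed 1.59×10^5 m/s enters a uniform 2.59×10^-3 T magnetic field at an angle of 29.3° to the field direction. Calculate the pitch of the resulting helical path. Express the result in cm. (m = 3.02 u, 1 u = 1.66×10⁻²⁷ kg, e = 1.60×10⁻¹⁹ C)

pitch ≈ 527 cm

The velocity component along B is v∥ = v cos29.3° = 1.39×10^5 m/s.
The cyclotron period T = 2πm/(qB) = 3.80×10^-5 s is set by m, q, B alone.
Pitch = v∥·T = (1.39×10^5)(3.80×10^-5) = 5.27 m.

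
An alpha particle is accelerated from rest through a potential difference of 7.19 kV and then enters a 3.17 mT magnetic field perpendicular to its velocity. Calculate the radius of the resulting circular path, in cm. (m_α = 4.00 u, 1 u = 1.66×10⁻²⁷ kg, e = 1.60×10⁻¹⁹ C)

r ≈ 545 cm

The kinetic energy gained is K = qV = (2×1.60×10^-19)(7190) = 2.30×10^-15 J.
v = √(2K/m) = 8.32×10^5 m/s.
r = mv/(qB) = (6.64×10^-27)(8.32×10^5) / [(2×1.60×10^-19)(3.17×10^-3)] = 5.45 m.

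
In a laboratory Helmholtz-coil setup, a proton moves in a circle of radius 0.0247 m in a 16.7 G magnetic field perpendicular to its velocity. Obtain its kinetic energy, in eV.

K ≈ 0.0815 eV

v = qBr/m = (1×1.60×10^-19)(1.67×10^-3)(0.0247) / (1.67×10^-27) = 3950 m/s.
K = ½mv² = 0.5·(1.67×10^-27)·(3950)² = 1.30×10^-20 J = 0.0815 eV.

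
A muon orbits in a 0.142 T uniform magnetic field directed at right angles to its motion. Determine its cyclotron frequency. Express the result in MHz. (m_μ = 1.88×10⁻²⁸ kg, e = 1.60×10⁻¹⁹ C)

f = qB/(2πm) = (1×1.60×10^-19)(0.142) / [2π(1.88×10^-28)] = 1.92×10^7 Hz.

f ≈ 19.2 MHz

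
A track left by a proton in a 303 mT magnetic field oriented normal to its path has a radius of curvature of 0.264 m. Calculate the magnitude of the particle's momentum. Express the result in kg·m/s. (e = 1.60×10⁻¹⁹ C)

Since qvB = mv²/r, the momentum p = mv = qBr.
p = (1×1.60×10^-19)(0.303)(0.264) = 1.28×10^-20 kg·m/s.

p ≈ 1.28×10^-20 kg·m/s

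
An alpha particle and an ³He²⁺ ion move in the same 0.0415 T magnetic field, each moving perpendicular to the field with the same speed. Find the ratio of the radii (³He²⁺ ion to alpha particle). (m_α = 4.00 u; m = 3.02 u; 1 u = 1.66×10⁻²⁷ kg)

r = mv/(qB) ⇒ at equal v, r ∝ m/q.
r_{³He²⁺ ion}/r_{alpha particle} = 0.755.

ratio ≈ 0.755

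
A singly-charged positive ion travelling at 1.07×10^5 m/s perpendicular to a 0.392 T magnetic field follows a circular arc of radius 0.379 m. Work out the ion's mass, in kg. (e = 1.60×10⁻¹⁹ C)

qvB = mv²/r ⇒ m = qBr/v.
m = (1×1.60×10^-19)(0.392)(0.379) / (1.07×10^5) = 2.22×10^-25 kg.

m ≈ 2.22×10^-25 kg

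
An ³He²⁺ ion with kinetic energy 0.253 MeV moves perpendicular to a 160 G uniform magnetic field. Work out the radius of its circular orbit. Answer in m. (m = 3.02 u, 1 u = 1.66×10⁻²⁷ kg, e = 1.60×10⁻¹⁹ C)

r ≈ 3.93 m

Convert the energy: K = 0.253 MeV = 4.05×10^-14 J.
v = √(2K/m) = √(2·4.05×10^-14/5.01×10^-27) = 4.02×10^6 m/s.
r = mv/(qB) = (5.01×10^-27)(4.02×10^6) / [(2×1.60×10^-19)(0.0160)] = 3.93 m.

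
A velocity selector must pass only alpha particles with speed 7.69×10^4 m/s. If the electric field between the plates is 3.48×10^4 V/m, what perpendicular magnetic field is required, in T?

qE = qvB ⇒ B = E/v = (3.48×10^4) / (7.69×10^4) = 0.453 T.

B ≈ 0.453 T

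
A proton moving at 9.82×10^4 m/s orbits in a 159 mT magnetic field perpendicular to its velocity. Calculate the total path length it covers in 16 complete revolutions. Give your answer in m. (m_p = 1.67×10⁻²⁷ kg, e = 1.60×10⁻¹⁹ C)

L ≈ 0.648 m

r = mv/(qB) = 6.45×10^-3 m, so one revolution covers 2πr = 0.0405 m.
In 16 revolutions: L = 16·2πr = 0.648 m.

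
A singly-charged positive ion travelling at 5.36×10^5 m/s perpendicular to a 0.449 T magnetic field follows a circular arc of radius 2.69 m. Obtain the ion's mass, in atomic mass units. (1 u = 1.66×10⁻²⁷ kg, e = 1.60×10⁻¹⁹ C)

qvB = mv²/r ⇒ m = qBr/v.
m = (1×1.60×10^-19)(0.449)(2.69) / (5.36×10^5) = 3.61×10^-25 kg = 217 u.

m ≈ 217 u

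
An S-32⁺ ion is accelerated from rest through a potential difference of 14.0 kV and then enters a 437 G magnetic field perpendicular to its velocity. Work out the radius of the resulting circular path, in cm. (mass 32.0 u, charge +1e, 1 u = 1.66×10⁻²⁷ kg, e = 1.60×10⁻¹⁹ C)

The kinetic energy gained is K = qV = (1×1.60×10^-19)(1.40×10^4) = 2.24×10^-15 J.
v = √(2K/m) = 2.90×10^5 m/s.
r = mv/(qB) = (5.31×10^-26)(2.90×10^5) / [(1×1.60×10^-19)(0.0437)] = 2.21 m.

r ≈ 221 cm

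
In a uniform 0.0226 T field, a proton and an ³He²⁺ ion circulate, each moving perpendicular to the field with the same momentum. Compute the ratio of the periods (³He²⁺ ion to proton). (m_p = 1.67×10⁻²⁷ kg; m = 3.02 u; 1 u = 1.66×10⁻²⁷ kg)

T = 2πm/(qB) is independent of speed, so T₂/T₁ = (m₂/q₂)/(m₁/q₁).
T_{³He²⁺ ion}/T_{proton} = (5.01×10^-27/2e) / (1.67×10^-27/1e) = 1.50.

ratio ≈ 1.50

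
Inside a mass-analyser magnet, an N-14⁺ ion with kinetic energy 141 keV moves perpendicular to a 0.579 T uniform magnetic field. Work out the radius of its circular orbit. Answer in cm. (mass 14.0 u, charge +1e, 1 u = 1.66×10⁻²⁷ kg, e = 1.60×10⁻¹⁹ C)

r ≈ 35.0 cm

Convert the energy: K = 141 keV = 2.26×10^-14 J.
v = √(2K/m) = √(2·2.26×10^-14/2.32×10^-26) = 1.39×10^6 m/s.
r = mv/(qB) = (2.32×10^-26)(1.39×10^6) / [(1×1.60×10^-19)(0.579)] = 0.350 m.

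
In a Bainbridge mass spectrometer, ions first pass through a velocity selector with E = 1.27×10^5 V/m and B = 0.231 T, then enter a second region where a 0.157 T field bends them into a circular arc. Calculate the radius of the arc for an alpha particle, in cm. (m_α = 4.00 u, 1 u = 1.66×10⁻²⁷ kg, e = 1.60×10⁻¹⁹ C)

r ≈ 7.27 cm

The selector passes v = E/B = 1.27×10^5/0.231 = 5.50×10^5 m/s.
In the deflection region, r = mv/(qB₂) = (6.64×10^-27)(5.50×10^5) / [(2×1.60×10^-19)(0.157)] = 0.0727 m.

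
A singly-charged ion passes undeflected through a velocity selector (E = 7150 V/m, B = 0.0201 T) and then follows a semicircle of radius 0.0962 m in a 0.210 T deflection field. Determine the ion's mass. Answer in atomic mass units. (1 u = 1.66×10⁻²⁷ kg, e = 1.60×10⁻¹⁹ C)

v = E/B₁ = 3.56×10^5 m/s.
From r = mv/(qB₂), m = qB₂r/v = (1×1.60×10^-19)(0.210)(0.0962) / (3.56×10^5) = 9.09×10^-27 kg.
In atomic mass units: m = 9.09×10^-27 / 1.66×10^-27 = 5.47 u.

m ≈ 5.47 u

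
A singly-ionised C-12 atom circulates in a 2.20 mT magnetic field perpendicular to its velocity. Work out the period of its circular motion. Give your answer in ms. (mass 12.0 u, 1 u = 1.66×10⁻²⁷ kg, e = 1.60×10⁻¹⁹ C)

T ≈ 0.356 ms

The cyclotron period is independent of speed: T = 2πm/(qB).
T = 2π(1.99×10^-26) / [(1×1.60×10^-19)(2.20×10^-3)] = 3.56×10^-4 s.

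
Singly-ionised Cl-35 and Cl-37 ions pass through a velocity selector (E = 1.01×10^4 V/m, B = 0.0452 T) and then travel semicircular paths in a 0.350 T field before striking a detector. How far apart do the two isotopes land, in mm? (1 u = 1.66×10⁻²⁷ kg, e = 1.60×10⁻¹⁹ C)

Both emerge at v = E/B₁ = 2.23×10^5 m/s.
r = mv/(qB₂), so r₁ = 0.2318 m and r₂ = 0.2451 m, giving Δr = 0.0132 m.
After a semicircle each ion lands a diameter 2r from the entry slit, so the separation is 2Δr = 0.0265 m.

Δd ≈ 26.5 mm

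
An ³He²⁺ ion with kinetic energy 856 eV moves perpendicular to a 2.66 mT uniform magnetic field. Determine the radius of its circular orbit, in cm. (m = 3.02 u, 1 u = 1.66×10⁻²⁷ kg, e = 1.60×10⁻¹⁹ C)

Convert the energy: K = 856 eV = 1.37×10^-16 J.
v = √(2K/m) = √(2·1.37×10^-16/5.01×10^-27) = 2.34×10^5 m/s.
r = mv/(qB) = (5.01×10^-27)(2.34×10^5) / [(2×1.60×10^-19)(2.66×10^-3)] = 1.38 m.

r ≈ 138 cm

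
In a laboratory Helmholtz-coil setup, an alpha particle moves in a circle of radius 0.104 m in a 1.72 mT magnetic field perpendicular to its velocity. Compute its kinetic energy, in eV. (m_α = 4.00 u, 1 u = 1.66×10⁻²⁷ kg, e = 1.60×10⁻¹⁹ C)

v = qBr/m = (2×1.60×10^-19)(1.72×10^-3)(0.104) / (6.64×10^-27) = 8620 m/s.
K = ½mv² = 0.5·(6.64×10^-27)·(8620)² = 2.47×10^-19 J = 1.54 eV.

K ≈ 1.54 eV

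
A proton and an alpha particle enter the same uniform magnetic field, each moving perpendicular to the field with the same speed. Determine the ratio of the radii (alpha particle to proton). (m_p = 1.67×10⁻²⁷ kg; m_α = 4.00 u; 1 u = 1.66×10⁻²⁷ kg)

ratio ≈ 1.99

r = mv/(qB) ⇒ at equal v, r ∝ m/q.
r_{alpha particle}/r_{proton} = 1.99.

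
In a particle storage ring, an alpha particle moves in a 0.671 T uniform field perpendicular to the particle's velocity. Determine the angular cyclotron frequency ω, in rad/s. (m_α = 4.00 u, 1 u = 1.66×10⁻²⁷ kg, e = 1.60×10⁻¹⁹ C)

ω = qB/m = (2×1.60×10^-19)(0.671) / (6.64×10^-27) = 3.23×10^7 rad/s.

ω ≈ 3.23×10^7 rad/s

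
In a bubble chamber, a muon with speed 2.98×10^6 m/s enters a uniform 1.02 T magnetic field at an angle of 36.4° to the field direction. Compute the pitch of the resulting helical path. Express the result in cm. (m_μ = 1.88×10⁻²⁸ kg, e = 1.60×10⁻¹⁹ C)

pitch ≈ 1.74 cm

The velocity component along B is v∥ = v cos36.4° = 2.40×10^6 m/s.
The cyclotron period T = 2πm/(qB) = 7.24×10^-9 s is set by m, q, B alone.
Pitch = v∥·T = (2.40×10^6)(7.24×10^-9) = 0.0174 m.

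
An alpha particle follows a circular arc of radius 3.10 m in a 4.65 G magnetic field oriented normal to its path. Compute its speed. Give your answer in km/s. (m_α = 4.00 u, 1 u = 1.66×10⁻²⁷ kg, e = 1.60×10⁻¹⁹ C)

v ≈ 69.5 km/s

From qvB = mv²/r, v = qBr/m.
v = (2×1.60×10^-19)(4.65×10^-4)(3.10) / (6.64×10^-27) = 6.95×10^4 m/s.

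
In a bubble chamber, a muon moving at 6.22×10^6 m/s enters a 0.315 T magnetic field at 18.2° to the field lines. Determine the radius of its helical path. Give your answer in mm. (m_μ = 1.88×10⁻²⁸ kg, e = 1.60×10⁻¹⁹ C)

Only the perpendicular component v⊥ = v sin18.2° = 1.94×10^6 m/s is bent by the field.
r = m v⊥ /(qB) = (1.88×10^-28)(1.94×10^6) / [(1×1.60×10^-19)(0.315)] = 7.25×10^-3 m.

r ≈ 7.25 mm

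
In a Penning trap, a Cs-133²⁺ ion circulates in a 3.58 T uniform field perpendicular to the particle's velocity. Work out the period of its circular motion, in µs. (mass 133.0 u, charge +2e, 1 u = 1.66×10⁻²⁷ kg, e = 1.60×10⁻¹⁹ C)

The cyclotron period is independent of speed: T = 2πm/(qB).
T = 2π(2.21×10^-25) / [(2×1.60×10^-19)(3.58)] = 1.21×10^-6 s.

T ≈ 1.21 µs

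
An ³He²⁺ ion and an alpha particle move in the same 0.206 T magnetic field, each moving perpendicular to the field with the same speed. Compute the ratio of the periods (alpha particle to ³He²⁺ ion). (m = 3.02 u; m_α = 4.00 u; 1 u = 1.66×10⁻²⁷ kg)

ratio ≈ 1.32

T = 2πm/(qB) is independent of speed, so T₂/T₁ = (m₂/q₂)/(m₁/q₁).
T_{alpha particle}/T_{³He²⁺ ion} = (6.64×10^-27/2e) / (5.01×10^-27/2e) = 1.32.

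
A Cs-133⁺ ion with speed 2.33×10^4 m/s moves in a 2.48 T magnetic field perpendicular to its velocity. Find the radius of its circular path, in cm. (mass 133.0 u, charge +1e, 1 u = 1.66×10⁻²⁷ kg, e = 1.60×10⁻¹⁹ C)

r ≈ 1.30 cm

The magnetic force provides the centripetal force: qvB = mv²/r, so r = mv/(qB).
r = (2.21×10^-25 kg)(2.33×10^4 m/s) / [(1×1.60×10^-19 C)(2.48 T)] = 0.0130 m.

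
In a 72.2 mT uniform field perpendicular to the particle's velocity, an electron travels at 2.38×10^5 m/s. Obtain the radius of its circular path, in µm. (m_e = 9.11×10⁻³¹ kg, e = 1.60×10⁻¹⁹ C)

The magnetic force provides the centripetal force: qvB = mv²/r, so r = mv/(qB).
r = (9.11×10^-31 kg)(2.38×10^5 m/s) / [(1×1.60×10^-19 C)(0.0722 T)] = 1.88×10^-5 m.

r ≈ 18.8 µm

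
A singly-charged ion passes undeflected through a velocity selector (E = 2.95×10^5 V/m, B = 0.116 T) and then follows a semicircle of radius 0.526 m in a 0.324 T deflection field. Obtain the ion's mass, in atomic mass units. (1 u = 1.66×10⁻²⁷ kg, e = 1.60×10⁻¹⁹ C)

m ≈ 6.46 u

v = E/B₁ = 2.54×10^6 m/s.
From r = mv/(qB₂), m = qB₂r/v = (1×1.60×10^-19)(0.324)(0.526) / (2.54×10^6) = 1.07×10^-26 kg.
In atomic mass units: m = 1.07×10^-26 / 1.66×10^-27 = 6.46 u.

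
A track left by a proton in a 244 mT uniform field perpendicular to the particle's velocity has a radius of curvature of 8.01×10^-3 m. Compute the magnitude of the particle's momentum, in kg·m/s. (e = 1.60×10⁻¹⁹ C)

Since qvB = mv²/r, the momentum p = mv = qBr.
p = (1×1.60×10^-19)(0.244)(8.01×10^-3) = 3.13×10^-22 kg·m/s.

p ≈ 3.13×10^-22 kg·m/s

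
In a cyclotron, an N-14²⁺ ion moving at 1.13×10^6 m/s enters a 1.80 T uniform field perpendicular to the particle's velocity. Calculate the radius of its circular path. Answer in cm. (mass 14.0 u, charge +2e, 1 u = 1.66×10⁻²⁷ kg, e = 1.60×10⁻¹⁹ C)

r ≈ 4.56 cm

The magnetic force provides the centripetal force: qvB = mv²/r, so r = mv/(qB).
r = (2.32×10^-26 kg)(1.13×10^6 m/s) / [(2×1.60×10^-19 C)(1.80 T)] = 0.0456 m.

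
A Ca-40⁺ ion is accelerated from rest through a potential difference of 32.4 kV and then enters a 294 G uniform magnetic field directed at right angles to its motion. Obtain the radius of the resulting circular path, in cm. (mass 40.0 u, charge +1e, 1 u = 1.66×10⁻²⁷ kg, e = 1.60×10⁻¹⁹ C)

r ≈ 558 cm

The kinetic energy gained is K = qV = (1×1.60×10^-19)(3.24×10^4) = 5.18×10^-15 J.
v = √(2K/m) = 3.95×10^5 m/s.
r = mv/(qB) = (6.64×10^-26)(3.95×10^5) / [(1×1.60×10^-19)(0.0294)] = 5.58 m.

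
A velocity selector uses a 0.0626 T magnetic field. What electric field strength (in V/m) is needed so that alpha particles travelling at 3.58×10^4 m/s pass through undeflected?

E ≈ 2240 V/m

qE = qvB ⇒ E = vB = (3.58×10^4)(0.0626) = 2240 V/m.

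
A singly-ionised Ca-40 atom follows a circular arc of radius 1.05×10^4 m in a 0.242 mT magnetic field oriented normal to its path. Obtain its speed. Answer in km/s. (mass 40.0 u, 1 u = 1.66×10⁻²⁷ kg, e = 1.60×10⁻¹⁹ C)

From qvB = mv²/r, v = qBr/m.
v = (1×1.60×10^-19)(2.42×10^-4)(1.05×10^4) / (6.64×10^-26) = 6.12×10^6 m/s.

v ≈ 6120 km/s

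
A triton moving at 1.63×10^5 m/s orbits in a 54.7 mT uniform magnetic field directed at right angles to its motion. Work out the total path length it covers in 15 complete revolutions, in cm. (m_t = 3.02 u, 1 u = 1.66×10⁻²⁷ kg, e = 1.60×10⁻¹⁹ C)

L ≈ 880 cm

r = mv/(qB) = 0.0934 m, so one revolution covers 2πr = 0.587 m.
In 15 revolutions: L = 15·2πr = 8.80 m.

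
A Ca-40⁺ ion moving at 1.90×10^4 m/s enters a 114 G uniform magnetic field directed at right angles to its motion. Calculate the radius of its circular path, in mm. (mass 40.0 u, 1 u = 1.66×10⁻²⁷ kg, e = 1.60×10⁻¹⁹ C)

r ≈ 692 mm

The magnetic force provides the centripetal force: qvB = mv²/r, so r = mv/(qB).
r = (6.64×10^-26 kg)(1.90×10^4 m/s) / [(1×1.60×10^-19 C)(0.0114 T)] = 0.692 m.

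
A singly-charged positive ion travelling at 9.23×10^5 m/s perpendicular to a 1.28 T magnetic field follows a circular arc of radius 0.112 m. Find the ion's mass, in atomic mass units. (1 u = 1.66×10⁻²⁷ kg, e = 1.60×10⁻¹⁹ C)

m ≈ 15.0 u

qvB = mv²/r ⇒ m = qBr/v.
m = (1×1.60×10^-19)(1.28)(0.112) / (9.23×10^5) = 2.49×10^-26 kg = 15.0 u.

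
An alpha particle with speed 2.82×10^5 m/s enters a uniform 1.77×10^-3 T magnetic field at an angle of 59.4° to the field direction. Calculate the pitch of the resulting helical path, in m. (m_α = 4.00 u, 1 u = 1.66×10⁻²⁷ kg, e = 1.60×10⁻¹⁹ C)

The velocity component along B is v∥ = v cos59.4° = 1.44×10^5 m/s.
The cyclotron period T = 2πm/(qB) = 7.37×10^-5 s is set by m, q, B alone.
Pitch = v∥·T = (1.44×10^5)(7.37×10^-5) = 10.6 m.

pitch ≈ 10.6 m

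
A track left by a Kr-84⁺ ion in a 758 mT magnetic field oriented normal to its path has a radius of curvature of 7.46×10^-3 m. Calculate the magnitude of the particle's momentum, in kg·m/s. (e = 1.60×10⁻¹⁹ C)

Since qvB = mv²/r, the momentum p = mv = qBr.
p = (1×1.60×10^-19)(0.758)(7.46×10^-3) = 9.05×10^-22 kg·m/s.

p ≈ 9.05×10^-22 kg·m/s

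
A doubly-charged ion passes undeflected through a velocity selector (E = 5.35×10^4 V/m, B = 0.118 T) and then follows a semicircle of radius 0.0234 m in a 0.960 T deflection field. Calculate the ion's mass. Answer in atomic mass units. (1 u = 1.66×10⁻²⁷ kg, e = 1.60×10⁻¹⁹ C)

v = E/B₁ = 4.53×10^5 m/s.
From r = mv/(qB₂), m = qB₂r/v = (2×1.60×10^-19)(0.960)(0.0234) / (4.53×10^5) = 1.59×10^-26 kg.
In atomic mass units: m = 1.59×10^-26 / 1.66×10^-27 = 9.55 u.

m ≈ 9.55 u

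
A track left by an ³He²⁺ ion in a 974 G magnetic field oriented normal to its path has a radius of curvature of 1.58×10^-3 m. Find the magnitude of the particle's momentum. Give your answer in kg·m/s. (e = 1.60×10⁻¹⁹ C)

Since qvB = mv²/r, the momentum p = mv = qBr.
p = (2×1.60×10^-19)(0.0974)(1.58×10^-3) = 4.92×10^-23 kg·m/s.

p ≈ 4.92×10^-23 kg·m/s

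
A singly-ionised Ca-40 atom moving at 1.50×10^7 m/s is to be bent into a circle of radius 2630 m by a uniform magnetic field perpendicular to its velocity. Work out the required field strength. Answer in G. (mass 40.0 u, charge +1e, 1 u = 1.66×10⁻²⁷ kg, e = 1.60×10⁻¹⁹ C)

qvB = mv²/r gives B = mv/(qr).
B = (6.64×10^-26)(1.50×10^7) / [(1×1.60×10^-19)(2630)] = 2.37×10^-3 T.

B ≈ 23.7 G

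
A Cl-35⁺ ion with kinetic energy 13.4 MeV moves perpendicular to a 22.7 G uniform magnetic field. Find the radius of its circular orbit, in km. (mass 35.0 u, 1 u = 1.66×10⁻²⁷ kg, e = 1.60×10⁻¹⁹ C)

Convert the energy: K = 13.4 MeV = 2.14×10^-12 J.
v = √(2K/m) = √(2·2.14×10^-12/5.81×10^-26) = 8.59×10^6 m/s.
r = mv/(qB) = (5.81×10^-26)(8.59×10^6) / [(1×1.60×10^-19)(2.27×10^-3)] = 1370 m.

r ≈ 1.37 km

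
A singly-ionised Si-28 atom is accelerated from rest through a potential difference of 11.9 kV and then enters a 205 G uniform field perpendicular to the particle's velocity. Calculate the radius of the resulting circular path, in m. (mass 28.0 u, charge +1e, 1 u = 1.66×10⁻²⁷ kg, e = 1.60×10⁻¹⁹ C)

The kinetic energy gained is K = qV = (1×1.60×10^-19)(1.19×10^4) = 1.90×10^-15 J.
v = √(2K/m) = 2.86×10^5 m/s.
r = mv/(qB) = (4.65×10^-26)(2.86×10^5) / [(1×1.60×10^-19)(0.0205)] = 4.06 m.

r ≈ 4.06 m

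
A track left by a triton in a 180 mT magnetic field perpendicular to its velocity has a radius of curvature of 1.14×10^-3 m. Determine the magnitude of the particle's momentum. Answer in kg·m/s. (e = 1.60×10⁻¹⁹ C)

Since qvB = mv²/r, the momentum p = mv = qBr.
p = (1×1.60×10^-19)(0.180)(1.14×10^-3) = 3.28×10^-23 kg·m/s.

p ≈ 3.28×10^-23 kg·m/s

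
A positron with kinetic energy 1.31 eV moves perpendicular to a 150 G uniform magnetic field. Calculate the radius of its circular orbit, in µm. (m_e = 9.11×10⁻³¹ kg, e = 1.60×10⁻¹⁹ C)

r ≈ 257 µm

Convert the energy: K = 1.31 eV = 2.10×10^-19 J.
v = √(2K/m) = √(2·2.10×10^-19/9.11×10^-31) = 6.78×10^5 m/s.
r = mv/(qB) = (9.11×10^-31)(6.78×10^5) / [(1×1.60×10^-19)(0.0150)] = 2.57×10^-4 m.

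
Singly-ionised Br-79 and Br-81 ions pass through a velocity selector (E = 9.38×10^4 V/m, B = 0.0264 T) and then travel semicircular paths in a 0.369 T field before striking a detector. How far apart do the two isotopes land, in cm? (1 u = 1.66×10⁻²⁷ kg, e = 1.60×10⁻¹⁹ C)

Δd ≈ 40.0 cm

Both emerge at v = E/B₁ = 3.55×10^6 m/s.
r = mv/(qB₂), so r₁ = 7.892 m and r₂ = 8.092 m, giving Δr = 0.200 m.
After a semicircle each ion lands a diameter 2r from the entry slit, so the separation is 2Δr = 0.400 m.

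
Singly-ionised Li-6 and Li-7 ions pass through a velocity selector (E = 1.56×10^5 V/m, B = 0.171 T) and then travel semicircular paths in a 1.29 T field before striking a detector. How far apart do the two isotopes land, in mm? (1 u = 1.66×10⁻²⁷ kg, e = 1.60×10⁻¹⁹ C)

Both emerge at v = E/B₁ = 9.12×10^5 m/s.
r = mv/(qB₂), so r₁ = 0.04402 m and r₂ = 0.05136 m, giving Δr = 7.34×10^-3 m.
After a semicircle each ion lands a diameter 2r from the entry slit, so the separation is 2Δr = 0.0147 m.

Δd ≈ 14.7 mm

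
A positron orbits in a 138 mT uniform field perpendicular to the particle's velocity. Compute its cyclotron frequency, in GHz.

f ≈ 3.86 GHz

f = qB/(2πm) = (1×1.60×10^-19)(0.138) / [2π(9.11×10^-31)] = 3.86×10^9 Hz.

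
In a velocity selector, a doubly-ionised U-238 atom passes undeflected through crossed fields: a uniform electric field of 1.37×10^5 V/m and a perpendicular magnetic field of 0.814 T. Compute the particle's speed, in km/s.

For zero net force, qE = qvB, so v = E/B.
v = (1.37×10^5) / (0.814) = 1.68×10^5 m/s.

v ≈ 168 km/s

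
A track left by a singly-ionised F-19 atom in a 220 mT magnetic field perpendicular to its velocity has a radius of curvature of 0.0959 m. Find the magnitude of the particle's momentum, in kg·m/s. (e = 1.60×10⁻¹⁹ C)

Since qvB = mv²/r, the momentum p = mv = qBr.
p = (1×1.60×10^-19)(0.220)(0.0959) = 3.38×10^-21 kg·m/s.

p ≈ 3.38×10^-21 kg·m/s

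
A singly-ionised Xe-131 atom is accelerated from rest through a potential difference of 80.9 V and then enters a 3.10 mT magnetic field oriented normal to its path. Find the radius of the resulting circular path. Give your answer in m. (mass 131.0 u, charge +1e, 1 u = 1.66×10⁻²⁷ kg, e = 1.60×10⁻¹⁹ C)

The kinetic energy gained is K = qV = (1×1.60×10^-19)(80.9) = 1.29×10^-17 J.
v = √(2K/m) = 1.09×10^4 m/s.
r = mv/(qB) = (2.17×10^-25)(1.09×10^4) / [(1×1.60×10^-19)(3.10×10^-3)] = 4.78 m.

r ≈ 4.78 m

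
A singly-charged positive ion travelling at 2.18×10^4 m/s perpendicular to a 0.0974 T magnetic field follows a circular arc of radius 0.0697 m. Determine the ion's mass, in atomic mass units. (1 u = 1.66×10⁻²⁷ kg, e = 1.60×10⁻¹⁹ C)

qvB = mv²/r ⇒ m = qBr/v.
m = (1×1.60×10^-19)(0.0974)(0.0697) / (2.18×10^4) = 4.98×10^-26 kg = 30.0 u.

m ≈ 30.0 u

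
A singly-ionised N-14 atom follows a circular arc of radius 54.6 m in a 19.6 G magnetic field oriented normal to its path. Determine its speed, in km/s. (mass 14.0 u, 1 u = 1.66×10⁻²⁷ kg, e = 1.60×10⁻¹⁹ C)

v ≈ 737 km/s

From qvB = mv²/r, v = qBr/m.
v = (1×1.60×10^-19)(1.96×10^-3)(54.6) / (2.32×10^-26) = 7.37×10^5 m/s.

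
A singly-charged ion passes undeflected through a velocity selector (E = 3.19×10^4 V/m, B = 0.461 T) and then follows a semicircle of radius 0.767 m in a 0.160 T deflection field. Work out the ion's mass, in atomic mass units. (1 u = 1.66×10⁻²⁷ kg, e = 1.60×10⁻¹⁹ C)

m ≈ 171 u

v = E/B₁ = 6.92×10^4 m/s.
From r = mv/(qB₂), m = qB₂r/v = (1×1.60×10^-19)(0.160)(0.767) / (6.92×10^4) = 2.84×10^-25 kg.
In atomic mass units: m = 2.84×10^-25 / 1.66×10^-27 = 171 u.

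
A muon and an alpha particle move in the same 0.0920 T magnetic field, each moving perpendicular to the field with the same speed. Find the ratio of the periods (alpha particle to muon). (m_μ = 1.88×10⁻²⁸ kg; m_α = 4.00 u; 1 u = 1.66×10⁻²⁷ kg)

T = 2πm/(qB) is independent of speed, so T₂/T₁ = (m₂/q₂)/(m₁/q₁).
T_{alpha particle}/T_{muon} = (6.64×10^-27/2e) / (1.88×10^-28/1e) = 17.7.

ratio ≈ 17.7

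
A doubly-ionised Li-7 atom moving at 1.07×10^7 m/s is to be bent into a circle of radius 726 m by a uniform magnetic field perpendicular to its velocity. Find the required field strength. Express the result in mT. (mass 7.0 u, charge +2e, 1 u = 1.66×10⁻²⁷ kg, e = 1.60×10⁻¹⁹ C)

B ≈ 0.535 mT

qvB = mv²/r gives B = mv/(qr).
B = (1.16×10^-26)(1.07×10^7) / [(2×1.60×10^-19)(726)] = 5.35×10^-4 T.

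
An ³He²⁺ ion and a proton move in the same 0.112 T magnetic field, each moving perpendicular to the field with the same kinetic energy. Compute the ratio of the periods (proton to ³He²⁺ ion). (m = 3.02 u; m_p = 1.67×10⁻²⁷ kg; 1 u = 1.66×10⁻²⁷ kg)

T = 2πm/(qB) is independent of speed, so T₂/T₁ = (m₂/q₂)/(m₁/q₁).
T_{proton}/T_{³He²⁺ ion} = (1.67×10^-27/1e) / (5.01×10^-27/2e) = 0.666.

ratio ≈ 0.666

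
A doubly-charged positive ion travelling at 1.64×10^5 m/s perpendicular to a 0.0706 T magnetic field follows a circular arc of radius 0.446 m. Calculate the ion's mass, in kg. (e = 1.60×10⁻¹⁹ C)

qvB = mv²/r ⇒ m = qBr/v.
m = (2×1.60×10^-19)(0.0706)(0.446) / (1.64×10^5) = 6.14×10^-26 kg.

m ≈ 6.14×10^-26 kg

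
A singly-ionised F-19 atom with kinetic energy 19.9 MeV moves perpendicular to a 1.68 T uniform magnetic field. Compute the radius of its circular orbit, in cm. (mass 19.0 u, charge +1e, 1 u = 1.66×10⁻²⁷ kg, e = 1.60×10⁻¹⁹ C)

Convert the energy: K = 19.9 MeV = 3.18×10^-12 J.
v = √(2K/m) = √(2·3.18×10^-12/3.15×10^-26) = 1.42×10^7 m/s.
r = mv/(qB) = (3.15×10^-26)(1.42×10^7) / [(1×1.60×10^-19)(1.68)] = 1.67 m.

r ≈ 167 cm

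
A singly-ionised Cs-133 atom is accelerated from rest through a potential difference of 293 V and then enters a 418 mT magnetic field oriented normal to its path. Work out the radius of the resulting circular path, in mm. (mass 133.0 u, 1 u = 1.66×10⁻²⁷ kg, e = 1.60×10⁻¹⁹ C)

The kinetic energy gained is K = qV = (1×1.60×10^-19)(293) = 4.69×10^-17 J.
v = √(2K/m) = 2.06×10^4 m/s.
r = mv/(qB) = (2.21×10^-25)(2.06×10^4) / [(1×1.60×10^-19)(0.418)] = 0.0680 m.

r ≈ 68.0 mm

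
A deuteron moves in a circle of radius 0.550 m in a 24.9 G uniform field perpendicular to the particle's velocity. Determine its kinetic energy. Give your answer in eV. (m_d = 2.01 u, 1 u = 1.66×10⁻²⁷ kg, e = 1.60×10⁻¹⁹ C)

K ≈ 45.0 eV

v = qBr/m = (1×1.60×10^-19)(2.49×10^-3)(0.550) / (3.34×10^-27) = 6.57×10^4 m/s.
K = ½mv² = 0.5·(3.34×10^-27)·(6.57×10^4)² = 7.19×10^-18 J = 45.0 eV.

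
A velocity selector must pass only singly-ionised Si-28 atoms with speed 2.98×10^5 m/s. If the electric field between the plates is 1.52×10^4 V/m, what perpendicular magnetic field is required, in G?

B ≈ 510 G

qE = qvB ⇒ B = E/v = (1.52×10^4) / (2.98×10^5) = 0.0510 T.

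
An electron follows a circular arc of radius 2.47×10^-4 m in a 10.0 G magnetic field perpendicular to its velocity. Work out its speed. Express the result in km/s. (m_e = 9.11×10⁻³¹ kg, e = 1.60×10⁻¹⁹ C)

v ≈ 43.4 km/s

From qvB = mv²/r, v = qBr/m.
v = (1×1.60×10^-19)(1.00×10^-3)(2.47×10^-4) / (9.11×10^-31) = 4.34×10^4 m/s.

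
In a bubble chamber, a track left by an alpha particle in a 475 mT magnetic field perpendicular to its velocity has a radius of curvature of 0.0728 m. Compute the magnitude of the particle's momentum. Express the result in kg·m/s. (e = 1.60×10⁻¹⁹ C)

p ≈ 1.11×10^-20 kg·m/s

Since qvB = mv²/r, the momentum p = mv = qBr.
p = (2×1.60×10^-19)(0.475)(0.0728) = 1.11×10^-20 kg·m/s.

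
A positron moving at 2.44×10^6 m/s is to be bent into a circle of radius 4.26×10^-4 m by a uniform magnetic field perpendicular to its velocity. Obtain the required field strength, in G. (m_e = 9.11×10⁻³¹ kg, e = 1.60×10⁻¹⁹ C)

B ≈ 326 G

qvB = mv²/r gives B = mv/(qr).
B = (9.11×10^-31)(2.44×10^6) / [(1×1.60×10^-19)(4.26×10^-4)] = 0.0326 T.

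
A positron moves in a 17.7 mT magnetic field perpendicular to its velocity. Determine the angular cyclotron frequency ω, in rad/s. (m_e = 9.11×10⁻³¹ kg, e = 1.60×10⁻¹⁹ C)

ω ≈ 3.11×10^9 rad/s

ω = qB/m = (1×1.60×10^-19)(0.0177) / (9.11×10^-31) = 3.11×10^9 rad/s.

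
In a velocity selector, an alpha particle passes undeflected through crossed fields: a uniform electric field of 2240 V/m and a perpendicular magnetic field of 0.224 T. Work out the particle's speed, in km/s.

For zero net force, qE = qvB, so v = E/B.
v = (2240) / (0.224) = 1.00×10^4 m/s.

v ≈ 10.0 km/s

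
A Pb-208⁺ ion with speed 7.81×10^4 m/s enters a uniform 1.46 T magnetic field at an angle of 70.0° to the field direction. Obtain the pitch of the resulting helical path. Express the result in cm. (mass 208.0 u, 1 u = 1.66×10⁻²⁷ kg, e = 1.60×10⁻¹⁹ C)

The velocity component along B is v∥ = v cos70.0° = 2.67×10^4 m/s.
The cyclotron period T = 2πm/(qB) = 9.29×10^-6 s is set by m, q, B alone.
Pitch = v∥·T = (2.67×10^4)(9.29×10^-6) = 0.248 m.

pitch ≈ 24.8 cm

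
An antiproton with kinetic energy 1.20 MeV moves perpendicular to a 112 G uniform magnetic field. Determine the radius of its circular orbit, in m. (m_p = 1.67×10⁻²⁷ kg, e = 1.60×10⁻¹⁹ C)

Convert the energy: K = 1.20 MeV = 1.92×10^-13 J.
v = √(2K/m) = √(2·1.92×10^-13/1.67×10^-27) = 1.52×10^7 m/s.
r = mv/(qB) = (1.67×10^-27)(1.52×10^7) / [(1×1.60×10^-19)(0.0112)] = 14.1 m.

r ≈ 14.1 m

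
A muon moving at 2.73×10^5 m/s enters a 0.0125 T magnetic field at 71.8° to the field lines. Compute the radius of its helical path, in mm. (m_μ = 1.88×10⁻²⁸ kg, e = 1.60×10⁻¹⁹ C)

Only the perpendicular component v⊥ = v sin71.8° = 2.59×10^5 m/s is bent by the field.
r = m v⊥ /(qB) = (1.88×10^-28)(2.59×10^5) / [(1×1.60×10^-19)(0.0125)] = 0.0244 m.

r ≈ 24.4 mm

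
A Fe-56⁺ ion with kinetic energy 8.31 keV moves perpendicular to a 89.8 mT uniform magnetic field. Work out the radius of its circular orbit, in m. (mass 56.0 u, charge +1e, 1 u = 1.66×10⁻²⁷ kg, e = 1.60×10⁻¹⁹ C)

Convert the energy: K = 8.31 keV = 1.33×10^-15 J.
v = √(2K/m) = √(2·1.33×10^-15/9.30×10^-26) = 1.69×10^5 m/s.
r = mv/(qB) = (9.30×10^-26)(1.69×10^5) / [(1×1.60×10^-19)(0.0898)] = 1.09 m.

r ≈ 1.09 m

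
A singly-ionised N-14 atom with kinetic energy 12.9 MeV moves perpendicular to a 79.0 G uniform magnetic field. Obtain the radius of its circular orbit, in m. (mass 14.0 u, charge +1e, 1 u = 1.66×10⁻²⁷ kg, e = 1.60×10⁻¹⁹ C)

Convert the energy: K = 12.9 MeV = 2.06×10^-12 J.
v = √(2K/m) = √(2·2.06×10^-12/2.32×10^-26) = 1.33×10^7 m/s.
r = mv/(qB) = (2.32×10^-26)(1.33×10^7) / [(1×1.60×10^-19)(7.90×10^-3)] = 245 m.

r ≈ 245 m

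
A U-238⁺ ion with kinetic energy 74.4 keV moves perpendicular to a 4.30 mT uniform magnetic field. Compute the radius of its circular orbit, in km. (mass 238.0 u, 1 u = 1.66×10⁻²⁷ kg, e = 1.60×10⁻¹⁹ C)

Convert the energy: K = 74.4 keV = 1.19×10^-14 J.
v = √(2K/m) = √(2·1.19×10^-14/3.95×10^-25) = 2.45×10^5 m/s.
r = mv/(qB) = (3.95×10^-25)(2.45×10^5) / [(1×1.60×10^-19)(4.30×10^-3)] = 141 m.

r ≈ 0.141 km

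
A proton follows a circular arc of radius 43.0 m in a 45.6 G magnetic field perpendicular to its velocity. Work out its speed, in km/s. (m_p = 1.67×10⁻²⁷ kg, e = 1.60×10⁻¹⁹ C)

v ≈ 18800 km/s

From qvB = mv²/r, v = qBr/m.
v = (1×1.60×10^-19)(4.56×10^-3)(43.0) / (1.67×10^-27) = 1.88×10^7 m/s.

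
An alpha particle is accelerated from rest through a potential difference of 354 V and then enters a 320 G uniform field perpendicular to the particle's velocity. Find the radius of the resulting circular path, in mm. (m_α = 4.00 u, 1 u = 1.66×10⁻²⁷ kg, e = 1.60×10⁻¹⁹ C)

r ≈ 120 mm

The kinetic energy gained is K = qV = (2×1.60×10^-19)(354) = 1.13×10^-16 J.
v = √(2K/m) = 1.85×10^5 m/s.
r = mv/(qB) = (6.64×10^-27)(1.85×10^5) / [(2×1.60×10^-19)(0.0320)] = 0.120 m.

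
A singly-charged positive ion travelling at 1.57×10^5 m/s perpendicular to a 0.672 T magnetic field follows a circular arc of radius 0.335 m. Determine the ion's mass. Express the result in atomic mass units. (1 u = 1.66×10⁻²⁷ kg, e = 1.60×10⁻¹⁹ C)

m ≈ 138 u

qvB = mv²/r ⇒ m = qBr/v.
m = (1×1.60×10^-19)(0.672)(0.335) / (1.57×10^5) = 2.29×10^-25 kg = 138 u.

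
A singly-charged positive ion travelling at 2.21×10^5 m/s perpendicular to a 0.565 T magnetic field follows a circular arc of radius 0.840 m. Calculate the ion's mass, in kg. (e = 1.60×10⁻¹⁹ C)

m ≈ 3.44×10^-25 kg

qvB = mv²/r ⇒ m = qBr/v.
m = (1×1.60×10^-19)(0.565)(0.840) / (2.21×10^5) = 3.44×10^-25 kg.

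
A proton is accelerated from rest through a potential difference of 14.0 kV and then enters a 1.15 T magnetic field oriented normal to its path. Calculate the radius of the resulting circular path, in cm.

r ≈ 1.49 cm

The kinetic energy gained is K = qV = (1×1.60×10^-19)(1.40×10^4) = 2.24×10^-15 J.
v = √(2K/m) = 1.64×10^6 m/s.
r = mv/(qB) = (1.67×10^-27)(1.64×10^6) / [(1×1.60×10^-19)(1.15)] = 0.0149 m.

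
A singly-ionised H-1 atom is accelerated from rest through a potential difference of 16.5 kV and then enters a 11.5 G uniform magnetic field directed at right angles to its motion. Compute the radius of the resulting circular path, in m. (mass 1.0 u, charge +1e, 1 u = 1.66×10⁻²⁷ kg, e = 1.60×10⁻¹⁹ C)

The kinetic energy gained is K = qV = (1×1.60×10^-19)(1.65×10^4) = 2.64×10^-15 J.
v = √(2K/m) = 1.78×10^6 m/s.
r = mv/(qB) = (1.66×10^-27)(1.78×10^6) / [(1×1.60×10^-19)(1.15×10^-3)] = 16.1 m.

r ≈ 16.1 m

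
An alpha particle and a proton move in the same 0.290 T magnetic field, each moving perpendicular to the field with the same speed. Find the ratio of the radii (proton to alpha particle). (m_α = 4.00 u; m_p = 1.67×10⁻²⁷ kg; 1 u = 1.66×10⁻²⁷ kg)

r = mv/(qB) ⇒ at equal v, r ∝ m/q.
r_{proton}/r_{alpha particle} = 0.503.

ratio ≈ 0.503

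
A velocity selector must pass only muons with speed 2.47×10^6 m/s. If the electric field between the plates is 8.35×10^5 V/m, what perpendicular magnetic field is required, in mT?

B ≈ 338 mT

qE = qvB ⇒ B = E/v = (8.35×10^5) / (2.47×10^6) = 0.338 T.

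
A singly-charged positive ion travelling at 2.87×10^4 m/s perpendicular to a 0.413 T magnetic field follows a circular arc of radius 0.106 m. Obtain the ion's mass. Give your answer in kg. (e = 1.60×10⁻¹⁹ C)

m ≈ 2.44×10^-25 kg

qvB = mv²/r ⇒ m = qBr/v.
m = (1×1.60×10^-19)(0.413)(0.106) / (2.87×10^4) = 2.44×10^-25 kg.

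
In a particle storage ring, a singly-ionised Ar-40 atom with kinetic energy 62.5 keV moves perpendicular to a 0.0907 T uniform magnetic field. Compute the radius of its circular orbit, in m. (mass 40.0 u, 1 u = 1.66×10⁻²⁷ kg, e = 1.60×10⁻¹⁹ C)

Convert the energy: K = 62.5 keV = 1.00×10^-14 J.
v = √(2K/m) = √(2·1.00×10^-14/6.64×10^-26) = 5.49×10^5 m/s.
r = mv/(qB) = (6.64×10^-26)(5.49×10^5) / [(1×1.60×10^-19)(0.0907)] = 2.51 m.

r ≈ 2.51 m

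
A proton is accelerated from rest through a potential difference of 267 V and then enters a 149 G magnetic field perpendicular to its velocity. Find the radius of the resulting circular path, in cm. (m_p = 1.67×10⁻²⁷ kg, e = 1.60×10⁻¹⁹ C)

The kinetic energy gained is K = qV = (1×1.60×10^-19)(267) = 4.27×10^-17 J.
v = √(2K/m) = 2.26×10^5 m/s.
r = mv/(qB) = (1.67×10^-27)(2.26×10^5) / [(1×1.60×10^-19)(0.0149)] = 0.158 m.

r ≈ 15.8 cm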